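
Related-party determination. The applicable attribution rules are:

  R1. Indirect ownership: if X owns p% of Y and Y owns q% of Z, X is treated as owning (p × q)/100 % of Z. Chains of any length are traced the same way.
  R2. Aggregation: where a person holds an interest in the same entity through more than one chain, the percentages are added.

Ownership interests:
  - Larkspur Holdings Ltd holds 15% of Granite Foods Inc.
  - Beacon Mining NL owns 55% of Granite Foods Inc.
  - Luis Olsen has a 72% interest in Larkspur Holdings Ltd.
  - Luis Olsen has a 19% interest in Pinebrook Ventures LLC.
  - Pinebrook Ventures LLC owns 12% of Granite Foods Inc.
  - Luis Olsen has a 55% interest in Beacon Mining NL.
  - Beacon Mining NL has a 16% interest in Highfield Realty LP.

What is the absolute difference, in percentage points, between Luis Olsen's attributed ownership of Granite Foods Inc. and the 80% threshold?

Chain via Larkspur Holdings Ltd (R1): 72% × 15% = 10.8% of Granite Foods Inc.
Chain via Beacon Mining NL (R1): 55% × 55% = 30.25% of Granite Foods Inc.
Chain via Pinebrook Ventures LLC (R1): 19% × 12% = 2.28% of Granite Foods Inc.
Aggregating (R2): 10.8% + 30.25% + 2.28% = 43.33%.
43.33% falls short of the 80% threshold by 36.67 percentage points.

36.67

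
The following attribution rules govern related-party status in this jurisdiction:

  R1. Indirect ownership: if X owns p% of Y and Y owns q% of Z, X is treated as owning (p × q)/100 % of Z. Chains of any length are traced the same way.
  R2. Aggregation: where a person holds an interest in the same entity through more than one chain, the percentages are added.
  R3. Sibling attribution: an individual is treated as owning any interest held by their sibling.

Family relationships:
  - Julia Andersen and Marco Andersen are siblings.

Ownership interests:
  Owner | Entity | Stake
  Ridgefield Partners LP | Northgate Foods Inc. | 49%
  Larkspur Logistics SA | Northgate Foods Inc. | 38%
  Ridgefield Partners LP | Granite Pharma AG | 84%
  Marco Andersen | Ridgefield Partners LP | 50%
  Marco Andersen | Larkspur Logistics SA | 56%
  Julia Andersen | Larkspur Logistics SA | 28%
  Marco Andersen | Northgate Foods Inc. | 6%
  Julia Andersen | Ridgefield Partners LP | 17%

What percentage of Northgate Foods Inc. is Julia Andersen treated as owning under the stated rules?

70.75%

By sibling attribution (R3), Julia Andersen is treated as also owning Marco Andersen's interest in Larkspur Logistics SA, giving 28% + 56% = 84%.
By sibling attribution (R3), Julia Andersen is treated as also owning Marco Andersen's interest in Ridgefield Partners LP, giving 17% + 50% = 67%.
By sibling attribution (R3), Julia Andersen is treated as owning Marco Andersen's 6% interest in Northgate Foods Inc.
Chain via Larkspur Logistics SA (R1): 84% × 38% = 31.92% of Northgate Foods Inc.
Chain via Ridgefield Partners LP (R1): 67% × 49% = 32.83% of Northgate Foods Inc.
Direct interest in Northgate Foods Inc: 6%.
Aggregating (R2): 31.92% + 32.83% + 6% = 70.75%.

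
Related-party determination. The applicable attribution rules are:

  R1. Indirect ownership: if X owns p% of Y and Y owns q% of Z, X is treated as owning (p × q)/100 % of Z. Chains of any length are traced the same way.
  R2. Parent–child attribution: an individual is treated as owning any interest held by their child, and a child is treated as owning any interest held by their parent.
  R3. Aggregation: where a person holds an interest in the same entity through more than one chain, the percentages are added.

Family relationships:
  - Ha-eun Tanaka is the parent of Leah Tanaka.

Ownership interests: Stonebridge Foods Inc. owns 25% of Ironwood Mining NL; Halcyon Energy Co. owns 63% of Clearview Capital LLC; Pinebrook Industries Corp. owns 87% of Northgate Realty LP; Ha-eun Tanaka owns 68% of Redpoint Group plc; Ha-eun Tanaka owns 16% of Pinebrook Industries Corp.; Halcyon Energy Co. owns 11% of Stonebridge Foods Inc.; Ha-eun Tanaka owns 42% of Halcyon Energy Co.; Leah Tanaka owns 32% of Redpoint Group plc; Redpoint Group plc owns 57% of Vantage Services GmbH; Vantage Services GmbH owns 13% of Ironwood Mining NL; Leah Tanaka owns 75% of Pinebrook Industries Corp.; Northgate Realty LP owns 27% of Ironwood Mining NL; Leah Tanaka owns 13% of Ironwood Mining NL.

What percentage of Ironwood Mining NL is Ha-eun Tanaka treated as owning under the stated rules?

42.9409%

By parent–child attribution (R2), Ha-eun Tanaka is treated as also owning Leah Tanaka's interest in Redpoint Group plc, giving 68% + 32% = 100%.
By parent–child attribution (R2), Ha-eun Tanaka is treated as also owning Leah Tanaka's interest in Pinebrook Industries Corp, giving 16% + 75% = 91%.
By parent–child attribution (R2), Ha-eun Tanaka is treated as owning Leah Tanaka's 13% interest in Ironwood Mining NL.
Chain via Halcyon Energy Co. → Stonebridge Foods Inc. (R1): 42% × 11% × 25% = 1.155% of Ironwood Mining NL.
Chain via Redpoint Group plc → Vantage Services GmbH (R1): 100% × 57% × 13% = 7.41% of Ironwood Mining NL.
Chain via Pinebrook Industries Corp. → Northgate Realty LP (R1): 91% × 87% × 27% = 21.3759% of Ironwood Mining NL.
Direct interest in Ironwood Mining NL: 13%.
Aggregating (R3): 1.155% + 7.41% + 21.3759% + 13% = 42.9409%.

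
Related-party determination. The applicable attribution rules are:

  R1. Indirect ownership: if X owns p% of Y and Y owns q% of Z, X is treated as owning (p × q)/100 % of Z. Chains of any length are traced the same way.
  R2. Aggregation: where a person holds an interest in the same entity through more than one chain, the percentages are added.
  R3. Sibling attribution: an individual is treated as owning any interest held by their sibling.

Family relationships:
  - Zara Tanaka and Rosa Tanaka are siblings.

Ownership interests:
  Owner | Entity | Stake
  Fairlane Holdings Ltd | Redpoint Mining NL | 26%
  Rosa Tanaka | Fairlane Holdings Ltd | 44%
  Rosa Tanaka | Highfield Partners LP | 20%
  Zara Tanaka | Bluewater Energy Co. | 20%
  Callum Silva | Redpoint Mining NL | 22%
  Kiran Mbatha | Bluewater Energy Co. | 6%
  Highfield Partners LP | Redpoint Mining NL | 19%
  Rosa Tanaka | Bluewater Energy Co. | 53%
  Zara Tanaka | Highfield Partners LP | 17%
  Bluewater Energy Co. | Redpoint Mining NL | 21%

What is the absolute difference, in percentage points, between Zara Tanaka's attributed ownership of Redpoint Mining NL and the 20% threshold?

13.8

By sibling attribution (R3), Zara Tanaka is treated as also owning Rosa Tanaka's interest in Bluewater Energy Co, giving 20% + 53% = 73%.
By sibling attribution (R3), Zara Tanaka is treated as also owning Rosa Tanaka's interest in Highfield Partners LP, giving 17% + 20% = 37%.
By sibling attribution (R3), Zara Tanaka is treated as owning Rosa Tanaka's 44% interest in Fairlane Holdings Ltd.
Chain via Bluewater Energy Co. (R1): 73% × 21% = 15.33% of Redpoint Mining NL.
Chain via Highfield Partners LP (R1): 37% × 19% = 7.03% of Redpoint Mining NL.
Chain via Fairlane Holdings Ltd (R1): 44% × 26% = 11.44% of Redpoint Mining NL.
Aggregating (R2): 15.33% + 7.03% + 11.44% = 33.8%.
33.8% exceeds the 20% threshold by 13.8 percentage points.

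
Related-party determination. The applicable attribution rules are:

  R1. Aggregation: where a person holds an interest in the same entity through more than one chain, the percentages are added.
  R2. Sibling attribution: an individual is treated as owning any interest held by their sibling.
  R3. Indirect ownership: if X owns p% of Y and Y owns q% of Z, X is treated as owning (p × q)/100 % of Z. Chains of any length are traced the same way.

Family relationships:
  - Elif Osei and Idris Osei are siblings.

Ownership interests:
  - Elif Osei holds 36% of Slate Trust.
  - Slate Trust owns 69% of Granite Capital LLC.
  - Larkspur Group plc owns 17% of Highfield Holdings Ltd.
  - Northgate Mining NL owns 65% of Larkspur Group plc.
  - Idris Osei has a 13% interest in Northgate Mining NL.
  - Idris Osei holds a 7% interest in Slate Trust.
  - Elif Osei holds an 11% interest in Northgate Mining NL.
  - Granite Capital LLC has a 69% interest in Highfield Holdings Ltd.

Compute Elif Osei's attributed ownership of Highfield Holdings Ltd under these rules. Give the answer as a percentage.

23.1243%

By sibling attribution (R2), Elif Osei is treated as also owning Idris Osei's interest in Slate Trust, giving 36% + 7% = 43%.
By sibling attribution (R2), Elif Osei is treated as also owning Idris Osei's interest in Northgate Mining NL, giving 11% + 13% = 24%.
Chain via Slate Trust → Granite Capital LLC (R3): 43% × 69% × 69% = 20.4723% of Highfield Holdings Ltd.
Chain via Northgate Mining NL → Larkspur Group plc (R3): 24% × 65% × 17% = 2.652% of Highfield Holdings Ltd.
Aggregating (R1): 20.4723% + 2.652% = 23.1243%.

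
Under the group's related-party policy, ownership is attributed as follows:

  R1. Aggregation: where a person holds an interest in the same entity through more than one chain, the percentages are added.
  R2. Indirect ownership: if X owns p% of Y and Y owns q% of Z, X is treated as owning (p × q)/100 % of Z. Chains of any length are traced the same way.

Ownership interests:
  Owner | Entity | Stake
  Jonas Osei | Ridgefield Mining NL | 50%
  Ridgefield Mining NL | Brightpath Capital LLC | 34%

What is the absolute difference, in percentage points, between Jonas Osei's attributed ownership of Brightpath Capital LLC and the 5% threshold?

Chain via Ridgefield Mining NL (R2): 50% × 34% = 17% of Brightpath Capital LLC.
17% exceeds the 5% threshold by 12 percentage points.

12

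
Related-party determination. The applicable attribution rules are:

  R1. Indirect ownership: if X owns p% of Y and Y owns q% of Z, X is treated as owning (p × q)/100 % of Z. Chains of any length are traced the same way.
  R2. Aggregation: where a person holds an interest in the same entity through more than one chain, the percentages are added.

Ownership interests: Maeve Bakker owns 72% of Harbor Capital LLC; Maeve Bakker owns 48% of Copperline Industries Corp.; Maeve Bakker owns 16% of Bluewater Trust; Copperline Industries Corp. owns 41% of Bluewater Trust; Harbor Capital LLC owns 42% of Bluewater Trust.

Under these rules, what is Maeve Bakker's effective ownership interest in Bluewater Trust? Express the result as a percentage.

Chain via Copperline Industries Corp. (R1): 48% × 41% = 19.68% of Bluewater Trust.
Chain via Harbor Capital LLC (R1): 72% × 42% = 30.24% of Bluewater Trust.
Direct interest in Bluewater Trust: 16%.
Aggregating (R2): 19.68% + 30.24% + 16% = 65.92%.

65.92%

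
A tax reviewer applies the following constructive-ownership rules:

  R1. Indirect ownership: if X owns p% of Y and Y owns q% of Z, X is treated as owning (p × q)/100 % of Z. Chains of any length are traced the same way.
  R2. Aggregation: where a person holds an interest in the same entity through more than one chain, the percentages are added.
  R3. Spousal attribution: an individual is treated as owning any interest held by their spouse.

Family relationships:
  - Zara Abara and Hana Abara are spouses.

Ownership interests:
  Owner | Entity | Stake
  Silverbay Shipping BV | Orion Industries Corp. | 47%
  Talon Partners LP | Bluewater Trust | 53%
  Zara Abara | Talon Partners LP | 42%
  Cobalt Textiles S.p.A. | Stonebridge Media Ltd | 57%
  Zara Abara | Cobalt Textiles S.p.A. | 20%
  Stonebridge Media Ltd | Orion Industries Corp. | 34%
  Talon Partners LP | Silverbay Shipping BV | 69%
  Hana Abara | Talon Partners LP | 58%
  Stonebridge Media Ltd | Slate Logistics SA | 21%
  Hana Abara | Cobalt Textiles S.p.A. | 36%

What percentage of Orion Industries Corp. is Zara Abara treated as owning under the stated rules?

43.2828%

By spousal attribution (R3), Zara Abara is treated as also owning Hana Abara's interest in Cobalt Textiles S.p.A, giving 20% + 36% = 56%.
By spousal attribution (R3), Zara Abara is treated as also owning Hana Abara's interest in Talon Partners LP, giving 42% + 58% = 100%.
Chain via Cobalt Textiles S.p.A. → Stonebridge Media Ltd (R1): 56% × 57% × 34% = 10.8528% of Orion Industries Corp.
Chain via Talon Partners LP → Silverbay Shipping BV (R1): 100% × 69% × 47% = 32.43% of Orion Industries Corp.
Aggregating (R2): 10.8528% + 32.43% = 43.2828%.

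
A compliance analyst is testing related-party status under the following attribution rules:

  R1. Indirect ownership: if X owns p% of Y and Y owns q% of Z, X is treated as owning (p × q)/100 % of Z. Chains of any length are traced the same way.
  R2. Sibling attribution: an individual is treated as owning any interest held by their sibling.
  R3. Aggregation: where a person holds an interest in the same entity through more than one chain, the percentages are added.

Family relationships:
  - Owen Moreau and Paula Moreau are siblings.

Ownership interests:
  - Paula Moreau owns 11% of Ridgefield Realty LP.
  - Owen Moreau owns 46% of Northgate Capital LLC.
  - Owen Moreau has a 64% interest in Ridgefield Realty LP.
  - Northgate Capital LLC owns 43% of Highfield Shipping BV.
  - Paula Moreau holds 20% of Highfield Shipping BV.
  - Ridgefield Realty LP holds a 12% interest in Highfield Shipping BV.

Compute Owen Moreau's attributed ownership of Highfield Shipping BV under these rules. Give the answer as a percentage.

48.78%

By sibling attribution (R2), Owen Moreau is treated as also owning Paula Moreau's interest in Ridgefield Realty LP, giving 64% + 11% = 75%.
By sibling attribution (R2), Owen Moreau is treated as owning Paula Moreau's 20% interest in Highfield Shipping BV.
Chain via Ridgefield Realty LP (R1): 75% × 12% = 9% of Highfield Shipping BV.
Chain via Northgate Capital LLC (R1): 46% × 43% = 19.78% of Highfield Shipping BV.
Direct interest in Highfield Shipping BV: 20%.
Aggregating (R3): 9% + 19.78% + 20% = 48.78%.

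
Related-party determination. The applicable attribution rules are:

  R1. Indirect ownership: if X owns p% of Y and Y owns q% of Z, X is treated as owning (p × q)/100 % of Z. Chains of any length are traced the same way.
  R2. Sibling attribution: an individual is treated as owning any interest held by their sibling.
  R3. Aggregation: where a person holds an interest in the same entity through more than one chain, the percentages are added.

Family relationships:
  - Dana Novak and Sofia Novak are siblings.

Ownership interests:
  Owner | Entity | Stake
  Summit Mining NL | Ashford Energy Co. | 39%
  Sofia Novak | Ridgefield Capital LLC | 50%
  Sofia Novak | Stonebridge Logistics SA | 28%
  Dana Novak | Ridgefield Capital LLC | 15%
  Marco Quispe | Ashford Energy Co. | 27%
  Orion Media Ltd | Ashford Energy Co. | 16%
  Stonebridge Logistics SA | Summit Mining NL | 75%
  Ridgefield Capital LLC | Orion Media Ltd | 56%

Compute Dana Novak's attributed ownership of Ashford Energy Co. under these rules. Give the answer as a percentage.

By sibling attribution (R2), Dana Novak is treated as also owning Sofia Novak's interest in Ridgefield Capital LLC, giving 15% + 50% = 65%.
By sibling attribution (R2), Dana Novak is treated as owning Sofia Novak's 28% interest in Stonebridge Logistics SA.
Chain via Ridgefield Capital LLC → Orion Media Ltd (R1): 65% × 56% × 16% = 5.824% of Ashford Energy Co.
Chain via Stonebridge Logistics SA → Summit Mining NL (R1): 28% × 75% × 39% = 8.19% of Ashford Energy Co.
Aggregating (R3): 5.824% + 8.19% = 14.014%.

14.014%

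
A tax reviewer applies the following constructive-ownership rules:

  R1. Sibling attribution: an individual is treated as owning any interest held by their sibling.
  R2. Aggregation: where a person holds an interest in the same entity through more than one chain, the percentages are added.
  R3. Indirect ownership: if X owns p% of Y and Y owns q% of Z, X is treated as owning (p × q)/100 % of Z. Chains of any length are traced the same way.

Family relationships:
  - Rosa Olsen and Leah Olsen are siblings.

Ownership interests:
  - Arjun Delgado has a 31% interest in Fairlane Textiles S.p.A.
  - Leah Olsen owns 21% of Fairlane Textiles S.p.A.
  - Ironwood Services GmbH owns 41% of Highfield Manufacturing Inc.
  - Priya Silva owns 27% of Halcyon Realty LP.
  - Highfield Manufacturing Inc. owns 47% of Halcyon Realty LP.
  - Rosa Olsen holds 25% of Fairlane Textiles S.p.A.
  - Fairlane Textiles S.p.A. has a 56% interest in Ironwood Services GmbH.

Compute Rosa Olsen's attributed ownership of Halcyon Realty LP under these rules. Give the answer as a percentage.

By sibling attribution (R1), Rosa Olsen is treated as also owning Leah Olsen's interest in Fairlane Textiles S.p.A, giving 25% + 21% = 46%.
Chain via Fairlane Textiles S.p.A. → Ironwood Services GmbH → Highfield Manufacturing Inc. (R3): 46% × 56% × 41% × 47% = 4.963952% of Halcyon Realty LP.

4.963952%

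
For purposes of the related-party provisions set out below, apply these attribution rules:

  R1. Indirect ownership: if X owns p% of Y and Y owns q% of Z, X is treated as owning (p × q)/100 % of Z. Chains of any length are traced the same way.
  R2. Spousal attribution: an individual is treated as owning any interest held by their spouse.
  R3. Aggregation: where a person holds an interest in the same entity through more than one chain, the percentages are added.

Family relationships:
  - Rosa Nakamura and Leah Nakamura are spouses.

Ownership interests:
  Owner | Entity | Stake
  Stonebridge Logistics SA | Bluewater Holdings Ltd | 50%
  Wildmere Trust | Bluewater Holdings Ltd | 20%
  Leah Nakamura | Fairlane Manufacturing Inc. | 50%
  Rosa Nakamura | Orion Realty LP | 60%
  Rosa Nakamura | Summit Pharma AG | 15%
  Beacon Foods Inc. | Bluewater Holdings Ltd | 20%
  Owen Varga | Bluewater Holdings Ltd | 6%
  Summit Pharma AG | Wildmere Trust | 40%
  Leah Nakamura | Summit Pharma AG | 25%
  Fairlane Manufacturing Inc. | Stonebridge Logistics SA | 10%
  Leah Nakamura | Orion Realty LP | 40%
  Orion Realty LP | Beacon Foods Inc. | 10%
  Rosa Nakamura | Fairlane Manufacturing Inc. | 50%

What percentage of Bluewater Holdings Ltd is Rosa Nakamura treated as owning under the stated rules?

10.2%

By spousal attribution (R2), Rosa Nakamura is treated as also owning Leah Nakamura's interest in Orion Realty LP, giving 60% + 40% = 100%.
By spousal attribution (R2), Rosa Nakamura is treated as also owning Leah Nakamura's interest in Summit Pharma AG, giving 15% + 25% = 40%.
By spousal attribution (R2), Rosa Nakamura is treated as also owning Leah Nakamura's interest in Fairlane Manufacturing Inc, giving 50% + 50% = 100%.
Chain via Orion Realty LP → Beacon Foods Inc. (R1): 100% × 10% × 20% = 2% of Bluewater Holdings Ltd.
Chain via Summit Pharma AG → Wildmere Trust (R1): 40% × 40% × 20% = 3.2% of Bluewater Holdings Ltd.
Chain via Fairlane Manufacturing Inc. → Stonebridge Logistics SA (R1): 100% × 10% × 50% = 5% of Bluewater Holdings Ltd.
Aggregating (R3): 2% + 3.2% + 5% = 10.2%.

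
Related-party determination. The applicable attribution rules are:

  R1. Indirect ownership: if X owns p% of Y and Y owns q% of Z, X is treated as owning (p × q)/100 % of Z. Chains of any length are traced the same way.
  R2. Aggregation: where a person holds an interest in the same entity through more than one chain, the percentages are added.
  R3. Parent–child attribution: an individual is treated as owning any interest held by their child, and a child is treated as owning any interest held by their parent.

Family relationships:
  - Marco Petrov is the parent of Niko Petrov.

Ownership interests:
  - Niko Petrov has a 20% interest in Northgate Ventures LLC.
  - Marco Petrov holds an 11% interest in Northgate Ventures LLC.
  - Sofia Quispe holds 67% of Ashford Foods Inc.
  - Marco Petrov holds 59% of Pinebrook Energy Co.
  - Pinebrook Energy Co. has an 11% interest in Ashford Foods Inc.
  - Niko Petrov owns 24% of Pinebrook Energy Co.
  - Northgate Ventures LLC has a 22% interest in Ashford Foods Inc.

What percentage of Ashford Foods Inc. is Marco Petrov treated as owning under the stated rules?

By parent–child attribution (R3), Marco Petrov is treated as also owning Niko Petrov's interest in Northgate Ventures LLC, giving 11% + 20% = 31%.
By parent–child attribution (R3), Marco Petrov is treated as also owning Niko Petrov's interest in Pinebrook Energy Co, giving 59% + 24% = 83%.
Chain via Northgate Ventures LLC (R1): 31% × 22% = 6.82% of Ashford Foods Inc.
Chain via Pinebrook Energy Co. (R1): 83% × 11% = 9.13% of Ashford Foods Inc.
Aggregating (R2): 6.82% + 9.13% = 15.95%.

15.95%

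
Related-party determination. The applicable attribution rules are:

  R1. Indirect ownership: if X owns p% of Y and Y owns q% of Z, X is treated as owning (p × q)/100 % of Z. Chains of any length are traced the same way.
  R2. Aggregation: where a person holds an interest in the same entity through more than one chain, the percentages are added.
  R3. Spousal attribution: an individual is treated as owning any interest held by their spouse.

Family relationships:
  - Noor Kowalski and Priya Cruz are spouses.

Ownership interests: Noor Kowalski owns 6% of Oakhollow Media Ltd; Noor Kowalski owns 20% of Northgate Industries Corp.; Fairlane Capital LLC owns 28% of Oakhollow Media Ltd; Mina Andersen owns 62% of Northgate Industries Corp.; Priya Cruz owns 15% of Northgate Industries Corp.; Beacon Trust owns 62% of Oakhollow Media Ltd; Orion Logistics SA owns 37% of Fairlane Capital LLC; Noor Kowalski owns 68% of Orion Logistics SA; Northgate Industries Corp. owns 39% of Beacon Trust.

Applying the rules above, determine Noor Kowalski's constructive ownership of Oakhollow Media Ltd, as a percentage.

21.5078%

By spousal attribution (R3), Noor Kowalski is treated as also owning Priya Cruz's interest in Northgate Industries Corp, giving 20% + 15% = 35%.
Chain via Northgate Industries Corp. → Beacon Trust (R1): 35% × 39% × 62% = 8.463% of Oakhollow Media Ltd.
Chain via Orion Logistics SA → Fairlane Capital LLC (R1): 68% × 37% × 28% = 7.0448% of Oakhollow Media Ltd.
Direct interest in Oakhollow Media Ltd: 6%.
Aggregating (R2): 8.463% + 7.0448% + 6% = 21.5078%.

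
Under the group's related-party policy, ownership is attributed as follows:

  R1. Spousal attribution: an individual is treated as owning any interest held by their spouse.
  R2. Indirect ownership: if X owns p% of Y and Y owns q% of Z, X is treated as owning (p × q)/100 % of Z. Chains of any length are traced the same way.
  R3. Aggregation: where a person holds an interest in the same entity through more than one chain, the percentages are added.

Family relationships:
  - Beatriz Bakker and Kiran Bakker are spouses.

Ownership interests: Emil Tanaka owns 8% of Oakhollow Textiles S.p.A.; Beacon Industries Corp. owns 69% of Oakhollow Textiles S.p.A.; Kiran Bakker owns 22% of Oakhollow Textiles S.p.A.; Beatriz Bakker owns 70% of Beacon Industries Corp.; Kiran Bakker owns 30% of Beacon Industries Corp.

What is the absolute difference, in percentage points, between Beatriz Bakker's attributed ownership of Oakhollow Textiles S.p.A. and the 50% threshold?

By spousal attribution (R1), Beatriz Bakker is treated as also owning Kiran Bakker's interest in Beacon Industries Corp, giving 70% + 30% = 100%.
By spousal attribution (R1), Beatriz Bakker is treated as owning Kiran Bakker's 22% interest in Oakhollow Textiles S.p.A.
Chain via Beacon Industries Corp. (R2): 100% × 69% = 69% of Oakhollow Textiles S.p.A.
Direct interest in Oakhollow Textiles S.p.A: 22%.
Aggregating (R3): 69% + 22% = 91%.
91% exceeds the 50% threshold by 41 percentage points.

41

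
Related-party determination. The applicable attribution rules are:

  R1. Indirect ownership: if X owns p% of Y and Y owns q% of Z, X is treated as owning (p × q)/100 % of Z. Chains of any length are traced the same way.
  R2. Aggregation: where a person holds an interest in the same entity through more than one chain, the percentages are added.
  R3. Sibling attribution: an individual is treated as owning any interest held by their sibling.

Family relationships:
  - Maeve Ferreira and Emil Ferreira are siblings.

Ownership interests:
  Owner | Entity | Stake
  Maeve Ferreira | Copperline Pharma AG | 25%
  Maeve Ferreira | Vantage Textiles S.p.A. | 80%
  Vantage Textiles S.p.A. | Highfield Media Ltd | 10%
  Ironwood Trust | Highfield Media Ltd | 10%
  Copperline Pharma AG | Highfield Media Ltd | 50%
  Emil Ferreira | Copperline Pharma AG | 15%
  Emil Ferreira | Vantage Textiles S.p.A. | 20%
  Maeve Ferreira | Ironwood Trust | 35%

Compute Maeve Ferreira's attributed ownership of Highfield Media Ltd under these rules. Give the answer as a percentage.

33.5%

By sibling attribution (R3), Maeve Ferreira is treated as also owning Emil Ferreira's interest in Vantage Textiles S.p.A, giving 80% + 20% = 100%.
By sibling attribution (R3), Maeve Ferreira is treated as also owning Emil Ferreira's interest in Copperline Pharma AG, giving 25% + 15% = 40%.
Chain via Ironwood Trust (R1): 35% × 10% = 3.5% of Highfield Media Ltd.
Chain via Vantage Textiles S.p.A. (R1): 100% × 10% = 10% of Highfield Media Ltd.
Chain via Copperline Pharma AG (R1): 40% × 50% = 20% of Highfield Media Ltd.
Aggregating (R2): 3.5% + 10% + 20% = 33.5%.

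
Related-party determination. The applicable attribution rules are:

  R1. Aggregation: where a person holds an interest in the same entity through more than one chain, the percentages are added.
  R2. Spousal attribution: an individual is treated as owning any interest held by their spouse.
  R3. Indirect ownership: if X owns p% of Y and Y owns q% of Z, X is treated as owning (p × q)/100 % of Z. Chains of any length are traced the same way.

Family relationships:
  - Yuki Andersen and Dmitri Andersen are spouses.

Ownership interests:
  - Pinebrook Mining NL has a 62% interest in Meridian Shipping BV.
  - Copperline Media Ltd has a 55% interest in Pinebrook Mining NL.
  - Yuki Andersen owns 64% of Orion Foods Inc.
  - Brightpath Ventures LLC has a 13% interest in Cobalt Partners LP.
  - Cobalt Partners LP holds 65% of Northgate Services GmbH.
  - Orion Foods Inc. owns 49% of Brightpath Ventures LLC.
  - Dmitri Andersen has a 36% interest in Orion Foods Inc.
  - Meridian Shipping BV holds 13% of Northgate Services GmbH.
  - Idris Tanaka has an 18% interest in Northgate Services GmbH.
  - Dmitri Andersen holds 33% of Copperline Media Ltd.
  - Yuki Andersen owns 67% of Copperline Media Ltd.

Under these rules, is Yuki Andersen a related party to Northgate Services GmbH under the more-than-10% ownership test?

No

By spousal attribution (R2), Yuki Andersen is treated as also owning Dmitri Andersen's interest in Copperline Media Ltd, giving 67% + 33% = 100%.
By spousal attribution (R2), Yuki Andersen is treated as also owning Dmitri Andersen's interest in Orion Foods Inc, giving 64% + 36% = 100%.
Chain via Copperline Media Ltd → Pinebrook Mining NL → Meridian Shipping BV (R3): 100% × 55% × 62% × 13% = 4.433% of Northgate Services GmbH.
Chain via Orion Foods Inc. → Brightpath Ventures LLC → Cobalt Partners LP (R3): 100% × 49% × 13% × 65% = 4.1405% of Northgate Services GmbH.
Aggregating (R1): 4.433% + 4.1405% = 8.5735%.
8.5735% does not exceed the 10% threshold, so Yuki is not a related party to Northgate Services GmbH.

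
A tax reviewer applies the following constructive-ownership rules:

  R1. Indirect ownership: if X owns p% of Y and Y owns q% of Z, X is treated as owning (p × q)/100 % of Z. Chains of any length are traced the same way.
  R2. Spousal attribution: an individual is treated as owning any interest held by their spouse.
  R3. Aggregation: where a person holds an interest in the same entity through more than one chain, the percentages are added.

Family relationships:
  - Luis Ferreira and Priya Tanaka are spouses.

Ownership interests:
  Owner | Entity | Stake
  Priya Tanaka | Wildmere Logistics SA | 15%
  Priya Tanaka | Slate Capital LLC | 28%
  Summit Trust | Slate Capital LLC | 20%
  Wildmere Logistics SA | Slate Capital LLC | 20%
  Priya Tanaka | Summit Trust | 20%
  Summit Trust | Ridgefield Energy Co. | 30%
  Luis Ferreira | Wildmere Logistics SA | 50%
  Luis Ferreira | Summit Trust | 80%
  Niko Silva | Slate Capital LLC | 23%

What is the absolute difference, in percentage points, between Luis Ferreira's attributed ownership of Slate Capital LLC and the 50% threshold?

11

By spousal attribution (R2), Luis Ferreira is treated as also owning Priya Tanaka's interest in Wildmere Logistics SA, giving 50% + 15% = 65%.
By spousal attribution (R2), Luis Ferreira is treated as also owning Priya Tanaka's interest in Summit Trust, giving 80% + 20% = 100%.
By spousal attribution (R2), Luis Ferreira is treated as owning Priya Tanaka's 28% interest in Slate Capital LLC.
Chain via Wildmere Logistics SA (R1): 65% × 20% = 13% of Slate Capital LLC.
Chain via Summit Trust (R1): 100% × 20% = 20% of Slate Capital LLC.
Direct interest in Slate Capital LLC: 28%.
Aggregating (R3): 13% + 20% + 28% = 61%.
61% exceeds the 50% threshold by 11 percentage points.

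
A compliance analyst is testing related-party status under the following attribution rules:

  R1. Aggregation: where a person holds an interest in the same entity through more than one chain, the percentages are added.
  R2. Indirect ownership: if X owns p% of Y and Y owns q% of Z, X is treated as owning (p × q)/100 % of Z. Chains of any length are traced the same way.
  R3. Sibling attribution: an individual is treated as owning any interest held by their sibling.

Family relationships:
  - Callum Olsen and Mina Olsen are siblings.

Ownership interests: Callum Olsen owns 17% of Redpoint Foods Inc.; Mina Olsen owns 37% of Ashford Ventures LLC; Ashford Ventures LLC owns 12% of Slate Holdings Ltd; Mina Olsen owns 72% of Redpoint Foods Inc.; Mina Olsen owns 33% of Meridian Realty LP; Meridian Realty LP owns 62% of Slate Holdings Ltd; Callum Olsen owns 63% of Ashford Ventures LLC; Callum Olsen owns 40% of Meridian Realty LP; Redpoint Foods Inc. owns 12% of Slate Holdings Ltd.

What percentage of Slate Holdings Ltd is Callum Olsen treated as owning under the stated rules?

67.94%

By sibling attribution (R3), Callum Olsen is treated as also owning Mina Olsen's interest in Ashford Ventures LLC, giving 63% + 37% = 100%.
By sibling attribution (R3), Callum Olsen is treated as also owning Mina Olsen's interest in Meridian Realty LP, giving 40% + 33% = 73%.
By sibling attribution (R3), Callum Olsen is treated as also owning Mina Olsen's interest in Redpoint Foods Inc, giving 17% + 72% = 89%.
Chain via Ashford Ventures LLC (R2): 100% × 12% = 12% of Slate Holdings Ltd.
Chain via Meridian Realty LP (R2): 73% × 62% = 45.26% of Slate Holdings Ltd.
Chain via Redpoint Foods Inc. (R2): 89% × 12% = 10.68% of Slate Holdings Ltd.
Aggregating (R1): 12% + 45.26% + 10.68% = 67.94%.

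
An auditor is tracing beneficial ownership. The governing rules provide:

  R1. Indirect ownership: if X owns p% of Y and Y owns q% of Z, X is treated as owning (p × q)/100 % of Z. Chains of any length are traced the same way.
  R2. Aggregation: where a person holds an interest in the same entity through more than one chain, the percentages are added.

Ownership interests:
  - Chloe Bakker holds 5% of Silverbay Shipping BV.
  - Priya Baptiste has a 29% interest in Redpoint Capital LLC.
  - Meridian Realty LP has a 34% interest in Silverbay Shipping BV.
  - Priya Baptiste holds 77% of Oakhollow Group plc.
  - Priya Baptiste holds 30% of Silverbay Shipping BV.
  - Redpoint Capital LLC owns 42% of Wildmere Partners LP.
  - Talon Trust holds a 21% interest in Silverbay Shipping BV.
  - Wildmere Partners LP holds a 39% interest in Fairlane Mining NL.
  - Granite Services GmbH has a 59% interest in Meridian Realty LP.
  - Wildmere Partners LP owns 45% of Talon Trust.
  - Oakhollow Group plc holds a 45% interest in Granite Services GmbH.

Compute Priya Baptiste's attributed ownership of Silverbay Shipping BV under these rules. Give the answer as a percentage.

Chain via Oakhollow Group plc → Granite Services GmbH → Meridian Realty LP (R1): 77% × 45% × 59% × 34% = 6.95079% of Silverbay Shipping BV.
Chain via Redpoint Capital LLC → Wildmere Partners LP → Talon Trust (R1): 29% × 42% × 45% × 21% = 1.15101% of Silverbay Shipping BV.
Direct interest in Silverbay Shipping BV: 30%.
Aggregating (R2): 6.95079% + 1.15101% + 30% = 38.1018%.

38.1018%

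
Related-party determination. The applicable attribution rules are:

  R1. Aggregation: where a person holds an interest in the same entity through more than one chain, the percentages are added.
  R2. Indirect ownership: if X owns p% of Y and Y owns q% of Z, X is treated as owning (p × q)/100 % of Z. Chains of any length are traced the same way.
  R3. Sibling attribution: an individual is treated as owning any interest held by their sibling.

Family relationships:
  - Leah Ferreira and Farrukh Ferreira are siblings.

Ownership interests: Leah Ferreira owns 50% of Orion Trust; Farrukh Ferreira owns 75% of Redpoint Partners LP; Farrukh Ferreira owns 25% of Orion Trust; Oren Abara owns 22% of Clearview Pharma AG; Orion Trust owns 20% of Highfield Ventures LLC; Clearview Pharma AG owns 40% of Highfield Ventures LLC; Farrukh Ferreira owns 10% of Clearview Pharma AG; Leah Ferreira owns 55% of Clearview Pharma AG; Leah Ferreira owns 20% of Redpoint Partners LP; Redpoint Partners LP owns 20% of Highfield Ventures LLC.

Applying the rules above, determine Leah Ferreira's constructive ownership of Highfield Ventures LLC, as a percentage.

60%

By sibling attribution (R3), Leah Ferreira is treated as also owning Farrukh Ferreira's interest in Orion Trust, giving 50% + 25% = 75%.
By sibling attribution (R3), Leah Ferreira is treated as also owning Farrukh Ferreira's interest in Redpoint Partners LP, giving 20% + 75% = 95%.
By sibling attribution (R3), Leah Ferreira is treated as also owning Farrukh Ferreira's interest in Clearview Pharma AG, giving 55% + 10% = 65%.
Chain via Orion Trust (R2): 75% × 20% = 15% of Highfield Ventures LLC.
Chain via Redpoint Partners LP (R2): 95% × 20% = 19% of Highfield Ventures LLC.
Chain via Clearview Pharma AG (R2): 65% × 40% = 26% of Highfield Ventures LLC.
Aggregating (R1): 15% + 19% + 26% = 60%.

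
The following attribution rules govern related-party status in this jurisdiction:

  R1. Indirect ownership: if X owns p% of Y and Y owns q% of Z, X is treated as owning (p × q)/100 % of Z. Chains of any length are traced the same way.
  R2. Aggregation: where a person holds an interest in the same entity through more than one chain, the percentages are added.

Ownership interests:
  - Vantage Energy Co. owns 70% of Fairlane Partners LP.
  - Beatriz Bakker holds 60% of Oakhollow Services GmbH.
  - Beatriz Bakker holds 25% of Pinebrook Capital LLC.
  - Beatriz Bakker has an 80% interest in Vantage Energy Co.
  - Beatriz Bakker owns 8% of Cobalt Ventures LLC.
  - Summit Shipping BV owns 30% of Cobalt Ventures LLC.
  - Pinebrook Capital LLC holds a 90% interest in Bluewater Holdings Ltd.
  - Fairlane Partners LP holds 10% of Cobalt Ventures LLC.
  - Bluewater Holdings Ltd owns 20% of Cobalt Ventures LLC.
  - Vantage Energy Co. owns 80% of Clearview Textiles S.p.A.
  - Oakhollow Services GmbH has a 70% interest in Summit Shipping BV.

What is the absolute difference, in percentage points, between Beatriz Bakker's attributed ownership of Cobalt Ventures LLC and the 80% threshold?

49.3

Chain via Oakhollow Services GmbH → Summit Shipping BV (R1): 60% × 70% × 30% = 12.6% of Cobalt Ventures LLC.
Chain via Vantage Energy Co. → Fairlane Partners LP (R1): 80% × 70% × 10% = 5.6% of Cobalt Ventures LLC.
Chain via Pinebrook Capital LLC → Bluewater Holdings Ltd (R1): 25% × 90% × 20% = 4.5% of Cobalt Ventures LLC.
Direct interest in Cobalt Ventures LLC: 8%.
Aggregating (R2): 12.6% + 5.6% + 4.5% + 8% = 30.7%.
30.7% falls short of the 80% threshold by 49.3 percentage points.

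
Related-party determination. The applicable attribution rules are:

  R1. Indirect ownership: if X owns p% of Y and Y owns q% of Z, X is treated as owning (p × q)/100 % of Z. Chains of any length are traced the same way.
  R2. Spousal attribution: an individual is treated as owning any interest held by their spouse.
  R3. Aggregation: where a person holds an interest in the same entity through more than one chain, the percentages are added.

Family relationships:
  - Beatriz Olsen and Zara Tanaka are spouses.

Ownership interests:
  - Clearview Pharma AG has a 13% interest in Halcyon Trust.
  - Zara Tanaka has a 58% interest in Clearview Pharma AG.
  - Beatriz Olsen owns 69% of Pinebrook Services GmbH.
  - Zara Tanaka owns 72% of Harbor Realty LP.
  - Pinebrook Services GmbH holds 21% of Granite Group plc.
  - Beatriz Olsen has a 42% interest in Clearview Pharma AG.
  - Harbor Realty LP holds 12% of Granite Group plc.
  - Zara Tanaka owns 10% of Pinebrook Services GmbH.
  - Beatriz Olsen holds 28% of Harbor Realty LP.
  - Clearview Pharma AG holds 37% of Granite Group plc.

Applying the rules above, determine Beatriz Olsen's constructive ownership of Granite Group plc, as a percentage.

By spousal attribution (R2), Beatriz Olsen is treated as also owning Zara Tanaka's interest in Clearview Pharma AG, giving 42% + 58% = 100%.
By spousal attribution (R2), Beatriz Olsen is treated as also owning Zara Tanaka's interest in Harbor Realty LP, giving 28% + 72% = 100%.
By spousal attribution (R2), Beatriz Olsen is treated as also owning Zara Tanaka's interest in Pinebrook Services GmbH, giving 69% + 10% = 79%.
Chain via Clearview Pharma AG (R1): 100% × 37% = 37% of Granite Group plc.
Chain via Harbor Realty LP (R1): 100% × 12% = 12% of Granite Group plc.
Chain via Pinebrook Services GmbH (R1): 79% × 21% = 16.59% of Granite Group plc.
Aggregating (R3): 37% + 12% + 16.59% = 65.59%.

65.59%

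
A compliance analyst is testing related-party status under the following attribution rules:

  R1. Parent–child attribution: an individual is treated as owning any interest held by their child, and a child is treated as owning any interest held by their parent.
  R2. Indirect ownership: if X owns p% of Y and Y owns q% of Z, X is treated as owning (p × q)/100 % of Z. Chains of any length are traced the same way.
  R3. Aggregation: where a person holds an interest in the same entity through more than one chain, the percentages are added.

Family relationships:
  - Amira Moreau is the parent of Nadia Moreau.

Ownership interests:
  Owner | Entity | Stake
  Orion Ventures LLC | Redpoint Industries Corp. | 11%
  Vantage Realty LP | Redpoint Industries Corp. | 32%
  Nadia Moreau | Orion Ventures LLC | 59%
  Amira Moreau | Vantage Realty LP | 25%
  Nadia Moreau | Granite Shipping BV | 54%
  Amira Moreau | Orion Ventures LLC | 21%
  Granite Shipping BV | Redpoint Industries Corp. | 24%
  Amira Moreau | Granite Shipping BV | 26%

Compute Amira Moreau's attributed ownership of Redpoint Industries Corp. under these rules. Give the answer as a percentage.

By parent–child attribution (R1), Amira Moreau is treated as also owning Nadia Moreau's interest in Orion Ventures LLC, giving 21% + 59% = 80%.
By parent–child attribution (R1), Amira Moreau is treated as also owning Nadia Moreau's interest in Granite Shipping BV, giving 26% + 54% = 80%.
Chain via Orion Ventures LLC (R2): 80% × 11% = 8.8% of Redpoint Industries Corp.
Chain via Granite Shipping BV (R2): 80% × 24% = 19.2% of Redpoint Industries Corp.
Chain via Vantage Realty LP (R2): 25% × 32% = 8% of Redpoint Industries Corp.
Aggregating (R3): 8.8% + 19.2% + 8% = 36%.

36%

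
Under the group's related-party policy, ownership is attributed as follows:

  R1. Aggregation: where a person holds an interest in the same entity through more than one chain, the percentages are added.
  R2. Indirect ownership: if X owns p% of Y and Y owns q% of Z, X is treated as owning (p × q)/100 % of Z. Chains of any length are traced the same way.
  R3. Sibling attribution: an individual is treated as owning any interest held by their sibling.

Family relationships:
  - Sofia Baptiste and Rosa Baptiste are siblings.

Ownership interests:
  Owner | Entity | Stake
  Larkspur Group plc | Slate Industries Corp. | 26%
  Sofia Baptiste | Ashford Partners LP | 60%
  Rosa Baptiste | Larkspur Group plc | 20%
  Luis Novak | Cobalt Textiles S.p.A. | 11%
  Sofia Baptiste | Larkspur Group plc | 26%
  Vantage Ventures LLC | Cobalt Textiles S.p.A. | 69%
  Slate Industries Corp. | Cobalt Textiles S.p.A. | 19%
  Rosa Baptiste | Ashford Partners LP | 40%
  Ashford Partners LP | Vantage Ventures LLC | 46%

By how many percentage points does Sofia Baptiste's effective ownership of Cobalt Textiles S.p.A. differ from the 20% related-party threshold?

14.0124

By sibling attribution (R3), Sofia Baptiste is treated as also owning Rosa Baptiste's interest in Ashford Partners LP, giving 60% + 40% = 100%.
By sibling attribution (R3), Sofia Baptiste is treated as also owning Rosa Baptiste's interest in Larkspur Group plc, giving 26% + 20% = 46%.
Chain via Ashford Partners LP → Vantage Ventures LLC (R2): 100% × 46% × 69% = 31.74% of Cobalt Textiles S.p.A.
Chain via Larkspur Group plc → Slate Industries Corp. (R2): 46% × 26% × 19% = 2.2724% of Cobalt Textiles S.p.A.
Aggregating (R1): 31.74% + 2.2724% = 34.0124%.
34.0124% exceeds the 20% threshold by 14.0124 percentage points.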